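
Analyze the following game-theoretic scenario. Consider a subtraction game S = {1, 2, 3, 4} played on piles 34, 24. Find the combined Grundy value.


Subtraction set: {1, 2, 3, 4}
For this subtraction set, G(n) = n mod 5 (period = max + 1 = 5).
Pile 1 (size 34): G(34) = 34 mod 5 = 4
Pile 2 (size 24): G(24) = 24 mod 5 = 4
Total Grundy value = XOR of all: 4 XOR 4 = 0

0


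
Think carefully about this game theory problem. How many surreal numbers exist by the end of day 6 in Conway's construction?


Day 0: {|} = 0 is born. Count = 1.
Day n: the number of surreal numbers born by day n is 2^(n+1) - 1.
By day 0: 2^1 - 1 = 1
By day 1: 2^2 - 1 = 3
By day 2: 2^3 - 1 = 7
By day 3: 2^4 - 1 = 15
By day 4: 2^5 - 1 = 31
By day 5: 2^6 - 1 = 63
By day 6: 2^7 - 1 = 127
By day 6: 127 surreal numbers.

127


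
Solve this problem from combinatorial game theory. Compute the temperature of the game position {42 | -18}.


The game is {42 | -18}, a switch {a | b} with numbers a > b.
Cooling {a | b} by t gives {a - t | b + t}, which stops being hot when a - t = b + t, i.e. at t = (a - b)/2. So the temperature of a switch is (a - b)/2.
Temperature = (Left option - Right option) / 2
= (42 - (-18)) / 2
= 60 / 2
= 30

30


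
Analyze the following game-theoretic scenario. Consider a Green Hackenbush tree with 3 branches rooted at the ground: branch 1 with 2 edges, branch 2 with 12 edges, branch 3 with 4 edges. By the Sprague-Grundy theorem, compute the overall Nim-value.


The tree has 3 branches from the ground vertex.
In Green Hackenbush, the Nim-value of a simple path of length k is k.
Branch 1: length 2, Nim-value = 2
Branch 2: length 12, Nim-value = 12
Branch 3: length 4, Nim-value = 4
Total Nim-value = XOR of all branch values:
0 XOR 2 = 2
2 XOR 12 = 14
14 XOR 4 = 10
Nim-value of the tree = 10

10


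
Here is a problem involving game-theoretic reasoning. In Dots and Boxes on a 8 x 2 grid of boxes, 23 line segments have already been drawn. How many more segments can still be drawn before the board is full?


Grid: 8 x 2 boxes, i.e. 9 rows and 3 columns of dots.
Horizontal edges: (rows + 1) * cols = 9 * 2 = 18
Vertical edges: rows * (cols + 1) = 8 * 3 = 24
Total edges: 18 + 24 = 42
Edges drawn: 23
Remaining: 42 - 23 = 19

19


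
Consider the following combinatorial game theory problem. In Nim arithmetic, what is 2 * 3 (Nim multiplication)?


Nim multiplication is bilinear over XOR: (u XOR v) * w = (u*w) XOR (v*w).
So we split each operand into its bit components and XOR the pairwise Nim products.
2 = 2 (as XOR of powers of 2).
3 = 1 + 2 (as XOR of powers of 2).
Using the standard Nim-product table on single bits:
  2*2 = 3,   2*4 = 8,   2*8 = 12,
  4*4 = 6,   4*8 = 11,  8*8 = 13,
and  1*x = x (identity), k*l = l*k (commutative).
Pairwise Nim products:
  2 * 1 = 2
  2 * 2 = 3
XOR them: 2 XOR 3 = 1.
Result: 2 * 3 = 1 (in Nim).

1


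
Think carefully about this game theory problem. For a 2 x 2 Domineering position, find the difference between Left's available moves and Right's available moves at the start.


Board is 2 x 2 (rows x cols).
Left (vertical) placements: (rows-1) * cols = 1 * 2 = 2
Right (horizontal) placements: rows * (cols-1) = 2 * 1 = 2
Advantage = Left - Right = 2 - 2 = 0

0


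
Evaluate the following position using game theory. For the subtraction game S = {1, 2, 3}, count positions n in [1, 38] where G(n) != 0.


Subtraction set S = {1, 2, 3}, so G(n) = n mod 4.
G(n) = 0 when n is a multiple of 4.
Multiples of 4 in [1, 38]: 9
N-positions (nonzero Grundy) = 38 - 9 = 29

29


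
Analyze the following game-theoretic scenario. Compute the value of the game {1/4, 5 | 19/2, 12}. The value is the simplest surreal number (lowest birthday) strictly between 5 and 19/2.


Left options: {1/4, 5}, max = 5
Right options: {19/2, 12}, min = 19/2
All options are numbers and max(Left) < min(Right), so by the simplicity theorem the value is the simplest (earliest-born) number strictly between 5 and 19/2.
Integers 6 through 9 all lie strictly between 5 and 19/2.
Among integers, the simplest (lowest birthday = smallest |n|; 0 is born on day 0, +-n on day n) is 6.
No non-integer in the interval can be simpler: if x is a non-integer in the interval, then floor(x) or ceil(x) also lies in the interval (the interval contains an integer), and both are proper prefixes of x's sign expansion, i.e. born earlier. So the game value is 6.
Game value = 6

6


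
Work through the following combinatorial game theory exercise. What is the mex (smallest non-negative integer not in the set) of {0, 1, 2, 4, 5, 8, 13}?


Set = {0, 1, 2, 4, 5, 8, 13}
0 is in the set.
1 is in the set.
2 is in the set.
3 is NOT in the set. This is the mex.
mex = 3

3


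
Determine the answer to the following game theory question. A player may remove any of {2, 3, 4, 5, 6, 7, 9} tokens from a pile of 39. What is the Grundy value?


The subtraction set is S = {2, 3, 4, 5, 6, 7, 9}.
G(k) = mex{ G(k - s) : s in S, s <= k }. We compute iteratively: G(0) = 0.
G(1) = mex({}) = 0
G(2) = mex({0}) = 1
G(3) = mex({0}) = 1
G(4) = mex({0, 1}) = 2
G(5) = mex({0, 1}) = 2
G(6) = mex({0, 1, 2}) = 3
G(7) = mex({0, 1, 2}) = 3
G(8) = mex({0, 1, 2, 3}) = 4
G(9) = mex({0, 1, 2, 3}) = 4
G(10) = mex({0, 1, 2, 3, 4}) = 5
G(11) = mex({1, 2, 3, 4}) = 0
G(12) = mex({1, 2, 3, 4, 5}) = 0
G(13) = mex({0, 2, 3, 4, 5}) = 1
G(14) = mex({0, 2, 3, 4, 5}) = 1
G(15) = mex({0, 1, 3, 4, 5}) = 2
G(16) = mex({0, 1, 3, 4, 5}) = 2
G(17) = mex({0, 1, 2, 4, 5}) = 3
G(18) = mex({0, 1, 2, 4}) = 3
G(19) = mex({0, 1, 2, 3, 5}) = 4
Observe that G(11)..G(19) = 0, 0, 1, 1, 2, 2, 3, 3, 4 repeats G(0)..G(8) = 0, 0, 1, 1, 2, 2, 3, 3, 4.
For k >= max(S) = 9, G(k) is determined by the previous 9 values G(k-9)..G(k-1); a window of 9 consecutive values has recurred shifted by 11, so by induction G(k + 11) = G(k) for all k >= 0: the sequence is periodic from the start with period 11.
One period: G(0..10) = 0, 0, 1, 1, 2, 2, 3, 3, 4, 4, 5.
39 mod 11 = 6, so G(39) = G(6) = 3.

3


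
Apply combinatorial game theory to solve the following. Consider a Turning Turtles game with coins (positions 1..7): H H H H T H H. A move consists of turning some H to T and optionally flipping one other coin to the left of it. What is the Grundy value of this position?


Coins: H H H H T H H
Key fact: a single head at position k behaves exactly like a Nim heap of size k (turning it to T and optionally flipping a coin at j < k corresponds to moving the heap from k to j, or to 0), and heads combine as a disjunctive sum (two heads at the same place would cancel, matching j XOR j = 0). So the Nim-value is the XOR of the 1-indexed positions of the heads.
Face-up positions (1-indexed): [1, 2, 3, 4, 6, 7]
XOR 0 with 1: 0 XOR 1 = 1
XOR 1 with 2: 1 XOR 2 = 3
XOR 3 with 3: 3 XOR 3 = 0
XOR 0 with 4: 0 XOR 4 = 4
XOR 4 with 6: 4 XOR 6 = 2
XOR 2 with 7: 2 XOR 7 = 5
Nim-value = 5

5


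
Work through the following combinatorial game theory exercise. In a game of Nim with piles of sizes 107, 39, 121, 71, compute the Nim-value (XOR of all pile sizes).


We need the XOR (exclusive or) of all pile sizes.
After XOR-ing pile 1 (size 107): 0 XOR 107 = 107
After XOR-ing pile 2 (size 39): 107 XOR 39 = 76
After XOR-ing pile 3 (size 121): 76 XOR 121 = 53
After XOR-ing pile 4 (size 71): 53 XOR 71 = 114
The Nim-value of this position is 114.

114


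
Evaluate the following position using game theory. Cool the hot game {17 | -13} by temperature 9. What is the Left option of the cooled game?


Original game: {17 | -13} (a switch {a | b} with a > b).
Cooling by t (for t below the temperature (a - b)/2 = 15) taxes each move by t: {a | b} cooled by t is {a - t | b + t}.
Cooling amount: t = 9
Cooled Left option: 17 - 9 = 8
Cooled Right option: -13 + 9 = -4
Cooled game: {8 | -4}
Left option = 8

8


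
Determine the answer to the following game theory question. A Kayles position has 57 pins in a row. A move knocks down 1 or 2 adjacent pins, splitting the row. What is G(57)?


Kayles: a move removes 1 or 2 adjacent pins from a contiguous row.
Removing pins from a row of k leaves two independent rows (a, b) with a + b = k - 1 (one pin) or a + b = k - 2 (two pins); an end removal gives a = 0.
By Sprague-Grundy, G(k) = mex{ G(a) XOR G(b) } over all these splits. G(0) = 0.
G(1): splits (0,0):0^0=0 -> mex({0}) = 1
G(2): splits (0,1):0^1=1 (0,0):0^0=0 -> mex({0, 1}) = 2
G(3): splits (0,2):0^2=2 (1,1):1^1=0 (0,1):0^1=1 -> mex({0, 1, 2}) = 3
G(4): splits (0,3):0^3=3 (1,2):1^2=3 (0,2):0^2=2 (1,1):1^1=0 -> mex({0, 2, 3}) = 1
G(5): splits (0,4):0^1=1 (1,3):1^3=2 (2,2):2^2=0 (0,3):0^3=3 (1,2):1^2=3 -> mex({0, 1, 2, 3}) = 4
G(6) = mex({0, 1, 2, 4}) = 3
G(7) = mex({0, 1, 3, 4, 5}) = 2
G(8) = mex({0, 2, 3, 5, 6}) = 1
G(9) = mex({0, 1, 2, 3, 6, 7}) = 4
G(10) = mex({0, 1, 3, 4, 5, 7}) = 2
G(11) = mex({0, 1, 2, 3, 4, 5}) = 6
G(12) = mex({0, 1, 2, 3, 5, 6, 7}) = 4
G(13) = mex({0, 2, 3, 4, 6, 7}) = 1
G(14) = mex({0, 1, 4, 5, 6, 7}) = 2
G(15) = mex({0, 1, 2, 3, 4, 5, 6}) = 7
G(16) = mex({0, 2, 3, 5, 6, 7}) = 1
G(17) = mex({0, 1, 2, 3, 5, 6, 7}) = 4
G(18) = mex({0, 1, 2, 4, 5, 6}) = 3
G(19) = mex({0, 1, 3, 4, 5, 7}) = 2
G(20) = mex({0, 2, 3, 4, 5, 6, 7}) = 1
G(21) = mex({0, 1, 2, 3, 5, 6, 7}) = 4
G(22) = mex({0, 1, 2, 3, 4, 5, 7}) = 6
G(23) = mex({0, 1, 2, 3, 4, 5, 6}) = 7
G(24) = mex({0, 1, 2, 3, 5, 6, 7}) = 4
G(25) = mex({0, 2, 3, 4, 6, 7}) = 1
G(26) = mex({0, 1, 3, 4, 5, 6, 7}) = 2
G(27) = mex({0, 1, 2, 3, 4, 5, 6, 7}) = 8
G(28) = mex({0, 1, 2, 3, 4, 6, 7, 8}) = 5
G(29) = mex({0, 1, 2, 3, 5, 6, 7, 8, 9}) = 4
G(30) = mex({0, 1, 2, 3, 4, 5, 6, 9, 10}) = 7
G(31) = mex({0, 1, 3, 4, 5, 7, 10, 11}) = 2
G(32) = mex({0, 2, 3, 4, 5, 6, 7, 9, 11}) = 1
G(33) = mex({0, 1, 2, 3, 4, 5, 6, 7, 9, 12}) = 8
G(34) = mex({0, 1, 2, 3, 4, 5, 7, 8, 11, 12}) = 6
G(35) = mex({0, 1, 2, 3, 4, 5, 6, 8, 9, 10, 11}) = 7
G(36) = mex({0, 1, 2, 3, 5, 6, 7, 9, 10}) = 4
G(37) = mex({0, 2, 3, 4, 6, 7, 9, 10, 11, 12}) = 1
G(38) = mex({0, 1, 3, 4, 5, 6, 7, 9, 10, 11, 12}) = 2
G(39) = mex({0, 1, 2, 4, 5, 6, 7, 9, 10, 12, 14}) = 3
G(40) = mex({0, 2, 3, 4, 6, 7, 11, 12, 14}) = 1
G(41) = mex({0, 1, 2, 3, 5, 6, 7, 9, 10, 11, 12}) = 4
G(42) = mex({0, 1, 2, 3, 4, 5, 6, 9, 10}) = 7
G(43) = mex({0, 1, 3, 4, 5, 7, 9, 10, 12, 15}) = 2
G(44) = mex({0, 2, 3, 4, 5, 6, 7, 9, 10, 12, 15}) = 1
G(45) = mex({0, 1, 2, 3, 4, 5, 6, 7, 9, 10, 12, 14}) = 8
G(46) = mex({0, 1, 3, 4, 5, 7, 8, 11, 12, 14}) = 2
G(47) = mex({0, 1, 2, 3, 4, 5, 6, 8, 9, 10, 11, 12}) = 7
G(48) = mex({0, 1, 2, 3, 5, 6, 7, 9, 10}) = 4
G(49) = mex({0, 2, 3, 4, 6, 7, 9, 10, 11, 12, 15}) = 1
G(50) = mex({0, 1, 4, 5, 6, 7, 9, 11, 12, 14, 15}) = 2
G(51) = mex({0, 1, 2, 3, 4, 5, 6, 7, 9, 12, 14, 15}) = 8
G(52) = mex({0, 2, 3, 4, 5, 6, 7, 8, 11, 12, 15}) = 1
G(53) = mex({0, 1, 2, 3, 5, 6, 7, 8, 9, 10, 11, 12}) = 4
G(54) = mex({0, 1, 2, 3, 4, 5, 6, 9, 10}) = 7
G(55) = mex({0, 1, 3, 4, 5, 7, 9, 10, 11, 12}) = 2
G(56) = mex({0, 2, 3, 4, 5, 6, 7, 9, 10, 11, 12, 13, 14}) = 1
G(57) = mex({0, 1, 2, 3, 5, 6, 7, 9, 10, 12, 13, 14, 15}) = 4
Therefore G(57) = 4.

4


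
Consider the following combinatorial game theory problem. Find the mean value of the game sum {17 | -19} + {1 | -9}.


G1 = {17 | -19}, G2 = {1 | -9}
Each is a switch {a | b} with numbers a > b; its mean value is (a + b)/2, and mean value is additive over game sums: m(G1 + G2) = m(G1) + m(G2).
Mean of G1 = (17 + (-19))/2 = -2/2 = -1
Mean of G2 = (1 + (-9))/2 = -8/2 = -4
Mean of G1 + G2 = -1 + -4 = -5

-5


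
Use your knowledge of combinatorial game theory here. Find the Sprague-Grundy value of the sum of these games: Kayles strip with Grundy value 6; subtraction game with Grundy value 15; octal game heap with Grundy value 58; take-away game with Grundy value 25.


By the Sprague-Grundy theorem, the Grundy value of a sum of games is the XOR of individual Grundy values.
Kayles strip: Grundy value = 6. Running XOR: 0 XOR 6 = 6
subtraction game: Grundy value = 15. Running XOR: 6 XOR 15 = 9
octal game heap: Grundy value = 58. Running XOR: 9 XOR 58 = 51
take-away game: Grundy value = 25. Running XOR: 51 XOR 25 = 42
The combined Grundy value is 42.

42


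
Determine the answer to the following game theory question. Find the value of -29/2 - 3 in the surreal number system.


x = -29/2, y = 3
Converting to common denominator: 2
x = -29/2, y = 6/2
x - y = -29/2 - 3 = -35/2

-35/2


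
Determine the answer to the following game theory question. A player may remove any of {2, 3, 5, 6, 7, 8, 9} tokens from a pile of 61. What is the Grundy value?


The subtraction set is S = {2, 3, 5, 6, 7, 8, 9}.
G(k) = mex{ G(k - s) : s in S, s <= k }. We compute iteratively: G(0) = 0.
G(1) = mex({}) = 0
G(2) = mex({0}) = 1
G(3) = mex({0}) = 1
G(4) = mex({0, 1}) = 2
G(5) = mex({0, 1}) = 2
G(6) = mex({0, 1, 2}) = 3
G(7) = mex({0, 1, 2}) = 3
G(8) = mex({0, 1, 2, 3}) = 4
G(9) = mex({0, 1, 2, 3}) = 4
G(10) = mex({0, 1, 2, 3, 4}) = 5
G(11) = mex({1, 2, 3, 4}) = 0
G(12) = mex({1, 2, 3, 4, 5}) = 0
G(13) = mex({0, 2, 3, 4, 5}) = 1
G(14) = mex({0, 2, 3, 4}) = 1
G(15) = mex({0, 1, 3, 4, 5}) = 2
G(16) = mex({0, 1, 3, 4, 5}) = 2
G(17) = mex({0, 1, 2, 4, 5}) = 3
G(18) = mex({0, 1, 2, 4, 5}) = 3
G(19) = mex({0, 1, 2, 3, 5}) = 4
Observe that G(11)..G(19) = 0, 0, 1, 1, 2, 2, 3, 3, 4 repeats G(0)..G(8) = 0, 0, 1, 1, 2, 2, 3, 3, 4.
For k >= max(S) = 9, G(k) is determined by the previous 9 values G(k-9)..G(k-1); a window of 9 consecutive values has recurred shifted by 11, so by induction G(k + 11) = G(k) for all k >= 0: the sequence is periodic from the start with period 11.
One period: G(0..10) = 0, 0, 1, 1, 2, 2, 3, 3, 4, 4, 5.
61 mod 11 = 6, so G(61) = G(6) = 3.

3


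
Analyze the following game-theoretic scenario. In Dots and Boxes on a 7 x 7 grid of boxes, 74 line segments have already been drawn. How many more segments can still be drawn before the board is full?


Grid: 7 x 7 boxes, i.e. 8 rows and 8 columns of dots.
Horizontal edges: (rows + 1) * cols = 8 * 7 = 56
Vertical edges: rows * (cols + 1) = 7 * 8 = 56
Total edges: 56 + 56 = 112
Edges drawn: 74
Remaining: 112 - 74 = 38

38


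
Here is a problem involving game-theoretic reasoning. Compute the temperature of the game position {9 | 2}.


The game is {9 | 2}, a switch {a | b} with numbers a > b.
Cooling {a | b} by t gives {a - t | b + t}, which stops being hot when a - t = b + t, i.e. at t = (a - b)/2. So the temperature of a switch is (a - b)/2.
Temperature = (Left option - Right option) / 2
= (9 - (2)) / 2
= 7 / 2
= 7/2

7/2


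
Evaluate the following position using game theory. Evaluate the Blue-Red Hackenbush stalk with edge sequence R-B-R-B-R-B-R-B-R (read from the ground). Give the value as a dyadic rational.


Edges (from ground): R-B-R-B-R-B-R-B-R
By Berlekamp's sign-expansion rule, a Blue-Red Hackenbush stalk has the value of the surreal number whose sign sequence is the edge sequence with B -> + and R -> -.
Sign sequence: -+-+-+-+-
Trace the sign expansion in the surreal number tree, starting from 0:
Edge 1: R (sign -) -> bounds (-inf, 0), value = -1
Edge 2: B (sign +) -> bounds (-1, 0), value = -1/2
Edge 3: R (sign -) -> bounds (-1, -1/2), value = -3/4
Edge 4: B (sign +) -> bounds (-3/4, -1/2), value = -5/8
Edge 5: R (sign -) -> bounds (-3/4, -5/8), value = -11/16
Edge 6: B (sign +) -> bounds (-11/16, -5/8), value = -21/32
Edge 7: R (sign -) -> bounds (-11/16, -21/32), value = -43/64
Edge 8: B (sign +) -> bounds (-43/64, -21/32), value = -85/128
Edge 9: R (sign -) -> bounds (-43/64, -85/128), value = -171/256
Game value = -171/256

-171/256


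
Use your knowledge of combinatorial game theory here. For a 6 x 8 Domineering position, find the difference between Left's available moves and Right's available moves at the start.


Board is 6 x 8 (rows x cols).
Left (vertical) placements: (rows-1) * cols = 5 * 8 = 40
Right (horizontal) placements: rows * (cols-1) = 6 * 7 = 42
Advantage = Left - Right = 40 - 42 = -2

-2


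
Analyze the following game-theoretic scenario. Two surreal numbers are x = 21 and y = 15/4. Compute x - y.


x = 21, y = 15/4
Converting to common denominator: 4
x = 84/4, y = 15/4
x - y = 21 - 15/4 = 69/4

69/4


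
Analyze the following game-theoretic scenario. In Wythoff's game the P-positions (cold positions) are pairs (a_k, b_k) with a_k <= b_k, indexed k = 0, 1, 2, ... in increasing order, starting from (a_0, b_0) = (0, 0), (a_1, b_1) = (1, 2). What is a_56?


By Wythoff's theorem, a_k = floor(k * phi) and b_k = floor(k * phi^2) = a_k + k, where phi = (1 + sqrt(5))/2 is the golden ratio.
phi = (1 + sqrt(5))/2 = 1.618034
k = 56
k * phi = 56 * 1.618034 = 90.609903
a_56 = floor(k * phi) = 90

90


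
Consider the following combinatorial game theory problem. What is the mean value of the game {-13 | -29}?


Game = {-13 | -29}, a switch {a | b} with numbers a > b.
Its thermograph has left wall a - t and right wall b + t, which meet at t = (a - b)/2, where both equal (a + b)/2. So the mast (mean value) is at (a + b)/2.
Mean = (-13 + (-29))/2 = -42/2 = -21

-21


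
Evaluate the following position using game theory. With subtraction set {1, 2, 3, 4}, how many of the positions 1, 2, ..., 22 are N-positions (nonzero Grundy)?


Subtraction set S = {1, 2, 3, 4}, so G(n) = n mod 5.
G(n) = 0 when n is a multiple of 5.
Multiples of 5 in [1, 22]: 4
N-positions (nonzero Grundy) = 22 - 4 = 18

18


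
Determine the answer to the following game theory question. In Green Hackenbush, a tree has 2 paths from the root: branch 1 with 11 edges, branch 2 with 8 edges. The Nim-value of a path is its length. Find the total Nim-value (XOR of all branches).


The tree has 2 branches from the ground vertex.
In Green Hackenbush, the Nim-value of a simple path of length k is k.
Branch 1: length 11, Nim-value = 11
Branch 2: length 8, Nim-value = 8
Total Nim-value = XOR of all branch values:
0 XOR 11 = 11
11 XOR 8 = 3
Nim-value of the tree = 3

3


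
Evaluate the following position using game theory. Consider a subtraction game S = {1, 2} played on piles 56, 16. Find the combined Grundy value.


Subtraction set: {1, 2}
For this subtraction set, G(n) = n mod 3 (period = max + 1 = 3).
Pile 1 (size 56): G(56) = 56 mod 3 = 2
Pile 2 (size 16): G(16) = 16 mod 3 = 1
Total Grundy value = XOR of all: 2 XOR 1 = 3

3


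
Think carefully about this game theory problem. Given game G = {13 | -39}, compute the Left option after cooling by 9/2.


Original game: {13 | -39} (a switch {a | b} with a > b).
Cooling by t (for t below the temperature (a - b)/2 = 26) taxes each move by t: {a | b} cooled by t is {a - t | b + t}.
Cooling amount: t = 9/2
Cooled Left option: 13 - 9/2 = 17/2
Cooled Right option: -39 + 9/2 = -69/2
Cooled game: {17/2 | -69/2}
Left option = 17/2

17/2


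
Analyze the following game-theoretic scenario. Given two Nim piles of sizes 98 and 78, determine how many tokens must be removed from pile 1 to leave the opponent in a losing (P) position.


Piles: 98 and 78
Current XOR: 98 XOR 78 = 44 (non-zero, so this is an N-position).
To make the XOR zero, we need to find a move that balances the piles.
For pile 1 (size 98): target = 98 XOR 44 = 78
We reduce pile 1 from 98 to 78.
Tokens removed: 98 - 78 = 20
Verification: 78 XOR 78 = 0

20


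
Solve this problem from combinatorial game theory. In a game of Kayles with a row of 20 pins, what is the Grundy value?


Kayles: a move removes 1 or 2 adjacent pins from a contiguous row.
Removing pins from a row of k leaves two independent rows (a, b) with a + b = k - 1 (one pin) or a + b = k - 2 (two pins); an end removal gives a = 0.
By Sprague-Grundy, G(k) = mex{ G(a) XOR G(b) } over all these splits. G(0) = 0.
G(1): splits (0,0):0^0=0 -> mex({0}) = 1
G(2): splits (0,1):0^1=1 (0,0):0^0=0 -> mex({0, 1}) = 2
G(3): splits (0,2):0^2=2 (1,1):1^1=0 (0,1):0^1=1 -> mex({0, 1, 2}) = 3
G(4): splits (0,3):0^3=3 (1,2):1^2=3 (0,2):0^2=2 (1,1):1^1=0 -> mex({0, 2, 3}) = 1
G(5): splits (0,4):0^1=1 (1,3):1^3=2 (2,2):2^2=0 (0,3):0^3=3 (1,2):1^2=3 -> mex({0, 1, 2, 3}) = 4
G(6) = mex({0, 1, 2, 4}) = 3
G(7) = mex({0, 1, 3, 4, 5}) = 2
G(8) = mex({0, 2, 3, 5, 6}) = 1
G(9) = mex({0, 1, 2, 3, 6, 7}) = 4
G(10) = mex({0, 1, 3, 4, 5, 7}) = 2
G(11) = mex({0, 1, 2, 3, 4, 5}) = 6
G(12) = mex({0, 1, 2, 3, 5, 6, 7}) = 4
G(13) = mex({0, 2, 3, 4, 6, 7}) = 1
G(14) = mex({0, 1, 4, 5, 6, 7}) = 2
G(15) = mex({0, 1, 2, 3, 4, 5, 6}) = 7
G(16) = mex({0, 2, 3, 5, 6, 7}) = 1
G(17) = mex({0, 1, 2, 3, 5, 6, 7}) = 4
G(18) = mex({0, 1, 2, 4, 5, 6}) = 3
G(19) = mex({0, 1, 3, 4, 5, 7}) = 2
G(20) = mex({0, 2, 3, 4, 5, 6, 7}) = 1
Therefore G(20) = 1.

1


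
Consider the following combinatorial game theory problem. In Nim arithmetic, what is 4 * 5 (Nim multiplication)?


Nim multiplication is bilinear over XOR: (u XOR v) * w = (u*w) XOR (v*w).
So we split each operand into its bit components and XOR the pairwise Nim products.
4 = 4 (as XOR of powers of 2).
5 = 1 + 4 (as XOR of powers of 2).
Using the standard Nim-product table on single bits:
  2*2 = 3,   2*4 = 8,   2*8 = 12,
  4*4 = 6,   4*8 = 11,  8*8 = 13,
and  1*x = x (identity), k*l = l*k (commutative).
Pairwise Nim products:
  4 * 1 = 4
  4 * 4 = 6
XOR them: 4 XOR 6 = 2.
Result: 4 * 5 = 2 (in Nim).

2


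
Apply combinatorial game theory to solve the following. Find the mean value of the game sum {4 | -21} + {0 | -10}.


G1 = {4 | -21}, G2 = {0 | -10}
Each is a switch {a | b} with numbers a > b; its mean value is (a + b)/2, and mean value is additive over game sums: m(G1 + G2) = m(G1) + m(G2).
Mean of G1 = (4 + (-21))/2 = -17/2 = -17/2
Mean of G2 = (0 + (-10))/2 = -10/2 = -5
Mean of G1 + G2 = -17/2 + -5 = -27/2

-27/2


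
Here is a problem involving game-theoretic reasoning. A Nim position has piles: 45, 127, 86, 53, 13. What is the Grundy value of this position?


We need the XOR (exclusive or) of all pile sizes.
After XOR-ing pile 1 (size 45): 0 XOR 45 = 45
After XOR-ing pile 2 (size 127): 45 XOR 127 = 82
After XOR-ing pile 3 (size 86): 82 XOR 86 = 4
After XOR-ing pile 4 (size 53): 4 XOR 53 = 49
After XOR-ing pile 5 (size 13): 49 XOR 13 = 60
The Nim-value of this position is 60.

60


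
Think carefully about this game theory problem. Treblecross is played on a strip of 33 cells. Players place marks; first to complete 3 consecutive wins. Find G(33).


Treblecross: place X on empty cells; 3-in-a-row wins.
Playing within two cells of an existing X lets the opponent win at once, so sensible play treats the cells i-2..i+2 around each X as dead. The player left with no safe cell loses, so this is a normal-play take-away game on strips of safe cells.
Placing X at cell i (0-indexed) of a strip of k safe cells leaves independent strips of sizes max(0, i-2) and max(0, k-i-3). Hence G(k) = mex{ G(max(0,i-2)) XOR G(max(0,k-i-3)) : 0 <= i < k }, with G(0) = 0.
G(1): splits (0,0):0^0=0 -> mex({0}) = 1
G(2): splits (0,0):0^0=0 -> mex({0}) = 1
G(3): splits (0,0):0^0=0 -> mex({0}) = 1
G(4): splits (0,1):0^1=1 (0,0):0^0=0 -> mex({0, 1}) = 2
G(5): splits (0,2):0^1=1 (0,1):0^1=1 (0,0):0^0=0 -> mex({0, 1}) = 2
G(6) = mex({1}) = 0
G(7) = mex({0, 1, 2}) = 3
G(8) = mex({0, 1, 2}) = 3
G(9) = mex({0, 2}) = 1
G(10) = mex({0, 2, 3}) = 1
G(11) = mex({0, 3}) = 1
G(12) = mex({1, 3}) = 0
G(13) = mex({0, 1, 2, 3}) = 4
G(14) = mex({0, 1, 2}) = 3
G(15) = mex({0, 1, 2}) = 3
G(16) = mex({0, 1, 2, 4}) = 3
G(17) = mex({0, 1, 3, 4}) = 2
G(18) = mex({0, 1, 3, 4}) = 2
G(19) = mex({0, 1, 3, 5}) = 2
G(20) = mex({0, 1, 2, 3, 5}) = 4
G(21) = mex({0, 1, 2, 3, 5}) = 4
G(22) = mex({1, 2, 6}) = 0
G(23) = mex({0, 1, 2, 3, 4, 6}) = 5
G(24) = mex({0, 1, 2, 3, 4}) = 5
G(25) = mex({0, 1, 3, 4, 7}) = 2
G(26) = mex({0, 1, 3, 4, 5, 7}) = 2
G(27) = mex({0, 1, 3, 5}) = 2
G(28) = mex({0, 1, 2, 5}) = 3
G(29) = mex({0, 1, 2, 4, 5, 6}) = 3
G(30) = mex({1, 2, 4, 6}) = 0
G(31) = mex({0, 1, 2, 3, 4, 6}) = 5
G(32) = mex({1, 2, 3, 4, 7}) = 0
G(33) = mex({0, 3, 7}) = 1
Therefore G(33) = 1.

1


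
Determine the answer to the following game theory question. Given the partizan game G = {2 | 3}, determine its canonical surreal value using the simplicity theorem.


Left options: {2}, max = 2
Right options: {3}, min = 3
All options are numbers and max(Left) < min(Right), so by the simplicity theorem the value is the simplest (earliest-born) number strictly between 2 and 3.
No integer lies strictly between 2 and 3, so the value is the dyadic rational m/2^k in the interval with the smallest k (then m odd); search k = 1, 2, ...:
Denominator 2: 5/2 lies strictly between 2 and 3 -- found.
The simplest number in the interval is 5/2.
Game value = 5/2

5/2


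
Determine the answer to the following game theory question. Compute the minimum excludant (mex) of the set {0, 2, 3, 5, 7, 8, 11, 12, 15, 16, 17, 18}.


Set = {0, 2, 3, 5, 7, 8, 11, 12, 15, 16, 17, 18}
0 is in the set.
1 is NOT in the set. This is the mex.
mex = 1

1


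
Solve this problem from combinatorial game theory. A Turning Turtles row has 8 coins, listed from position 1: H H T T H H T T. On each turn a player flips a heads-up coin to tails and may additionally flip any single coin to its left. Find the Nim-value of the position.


Coins: H H T T H H T T
Key fact: a single head at position k behaves exactly like a Nim heap of size k (turning it to T and optionally flipping a coin at j < k corresponds to moving the heap from k to j, or to 0), and heads combine as a disjunctive sum (two heads at the same place would cancel, matching j XOR j = 0). So the Nim-value is the XOR of the 1-indexed positions of the heads.
Face-up positions (1-indexed): [1, 2, 5, 6]
XOR 0 with 1: 0 XOR 1 = 1
XOR 1 with 2: 1 XOR 2 = 3
XOR 3 with 5: 3 XOR 5 = 6
XOR 6 with 6: 6 XOR 6 = 0
Nim-value = 0

0


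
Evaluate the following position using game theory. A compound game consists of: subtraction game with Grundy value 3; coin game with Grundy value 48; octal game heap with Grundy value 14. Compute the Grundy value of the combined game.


By the Sprague-Grundy theorem, the Grundy value of a sum of games is the XOR of individual Grundy values.
subtraction game: Grundy value = 3. Running XOR: 0 XOR 3 = 3
coin game: Grundy value = 48. Running XOR: 3 XOR 48 = 51
octal game heap: Grundy value = 14. Running XOR: 51 XOR 14 = 61
The combined Grundy value is 61.

61


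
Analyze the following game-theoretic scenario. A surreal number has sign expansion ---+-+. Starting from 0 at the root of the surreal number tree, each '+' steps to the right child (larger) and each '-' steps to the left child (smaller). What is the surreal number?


Sign expansion: ---+-+
Rule: track bounds (lo, hi), initially (-inf, +inf). On '+', the current value becomes lo and we move to the simplest number in (value, hi): value + 1 if hi = +inf, otherwise the midpoint (value + hi)/2. On '-', the current value becomes hi and we move to value - 1 if lo = -inf, otherwise the midpoint (lo + value)/2.
Start at 0.
Step 1: sign = -, move left. Bounds: (-inf, 0). Value = -1
Step 2: sign = -, move left. Bounds: (-inf, -1). Value = -2
Step 3: sign = -, move left. Bounds: (-inf, -2). Value = -3
Step 4: sign = +, move right. Bounds: (-3, -2). Value = -5/2
Step 5: sign = -, move left. Bounds: (-3, -5/2). Value = -11/4
Step 6: sign = +, move right. Bounds: (-11/4, -5/2). Value = -21/8
The surreal number with sign expansion ---+-+ is -21/8.

-21/8


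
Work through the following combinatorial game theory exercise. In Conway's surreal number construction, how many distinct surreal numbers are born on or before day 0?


Day 0: {|} = 0 is born. Count = 1.
Day n: the number of surreal numbers born by day n is 2^(n+1) - 1.
By day 0: 2^1 - 1 = 1
By day 0: 1 surreal numbers.

1


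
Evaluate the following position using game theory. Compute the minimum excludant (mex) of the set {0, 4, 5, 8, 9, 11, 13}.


Set = {0, 4, 5, 8, 9, 11, 13}
0 is in the set.
1 is NOT in the set. This is the mex.
mex = 1

1


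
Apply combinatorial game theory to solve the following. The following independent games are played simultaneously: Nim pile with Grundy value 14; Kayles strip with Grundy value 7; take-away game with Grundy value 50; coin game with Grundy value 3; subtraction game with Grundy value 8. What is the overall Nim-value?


By the Sprague-Grundy theorem, the Grundy value of a sum of games is the XOR of individual Grundy values.
Nim pile: Grundy value = 14. Running XOR: 0 XOR 14 = 14
Kayles strip: Grundy value = 7. Running XOR: 14 XOR 7 = 9
take-away game: Grundy value = 50. Running XOR: 9 XOR 50 = 59
coin game: Grundy value = 3. Running XOR: 59 XOR 3 = 56
subtraction game: Grundy value = 8. Running XOR: 56 XOR 8 = 48
The combined Grundy value is 48.

48


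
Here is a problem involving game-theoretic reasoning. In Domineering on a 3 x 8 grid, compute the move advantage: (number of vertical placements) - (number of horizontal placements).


Board is 3 x 8 (rows x cols).
Left (vertical) placements: (rows-1) * cols = 2 * 8 = 16
Right (horizontal) placements: rows * (cols-1) = 3 * 7 = 21
Advantage = Left - Right = 16 - 21 = -5

-5


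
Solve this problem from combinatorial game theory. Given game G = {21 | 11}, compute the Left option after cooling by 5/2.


Original game: {21 | 11} (a switch {a | b} with a > b).
Cooling by t (for t below the temperature (a - b)/2 = 5) taxes each move by t: {a | b} cooled by t is {a - t | b + t}.
Cooling amount: t = 5/2
Cooled Left option: 21 - 5/2 = 37/2
Cooled Right option: 11 + 5/2 = 27/2
Cooled game: {37/2 | 27/2}
Left option = 37/2

37/2


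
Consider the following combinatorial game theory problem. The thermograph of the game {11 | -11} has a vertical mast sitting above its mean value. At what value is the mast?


Game = {11 | -11}, a switch {a | b} with numbers a > b.
Its thermograph has left wall a - t and right wall b + t, which meet at t = (a - b)/2, where both equal (a + b)/2. So the mast (mean value) is at (a + b)/2.
Mean = (11 + (-11))/2 = 0/2 = 0

0


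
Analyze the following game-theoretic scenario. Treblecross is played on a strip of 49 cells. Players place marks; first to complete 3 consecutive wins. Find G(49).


Treblecross: place X on empty cells; 3-in-a-row wins.
Playing within two cells of an existing X lets the opponent win at once, so sensible play treats the cells i-2..i+2 around each X as dead. The player left with no safe cell loses, so this is a normal-play take-away game on strips of safe cells.
Placing X at cell i (0-indexed) of a strip of k safe cells leaves independent strips of sizes max(0, i-2) and max(0, k-i-3). Hence G(k) = mex{ G(max(0,i-2)) XOR G(max(0,k-i-3)) : 0 <= i < k }, with G(0) = 0.
G(1): splits (0,0):0^0=0 -> mex({0}) = 1
G(2): splits (0,0):0^0=0 -> mex({0}) = 1
G(3): splits (0,0):0^0=0 -> mex({0}) = 1
G(4): splits (0,1):0^1=1 (0,0):0^0=0 -> mex({0, 1}) = 2
G(5): splits (0,2):0^1=1 (0,1):0^1=1 (0,0):0^0=0 -> mex({0, 1}) = 2
G(6) = mex({1}) = 0
G(7) = mex({0, 1, 2}) = 3
G(8) = mex({0, 1, 2}) = 3
G(9) = mex({0, 2}) = 1
G(10) = mex({0, 2, 3}) = 1
G(11) = mex({0, 3}) = 1
G(12) = mex({1, 3}) = 0
G(13) = mex({0, 1, 2, 3}) = 4
G(14) = mex({0, 1, 2}) = 3
G(15) = mex({0, 1, 2}) = 3
G(16) = mex({0, 1, 2, 4}) = 3
G(17) = mex({0, 1, 3, 4}) = 2
G(18) = mex({0, 1, 3, 4}) = 2
G(19) = mex({0, 1, 3, 5}) = 2
G(20) = mex({0, 1, 2, 3, 5}) = 4
G(21) = mex({0, 1, 2, 3, 5}) = 4
G(22) = mex({1, 2, 6}) = 0
G(23) = mex({0, 1, 2, 3, 4, 6}) = 5
G(24) = mex({0, 1, 2, 3, 4}) = 5
G(25) = mex({0, 1, 3, 4, 7}) = 2
G(26) = mex({0, 1, 3, 4, 5, 7}) = 2
G(27) = mex({0, 1, 3, 5}) = 2
G(28) = mex({0, 1, 2, 5}) = 3
G(29) = mex({0, 1, 2, 4, 5, 6}) = 3
G(30) = mex({1, 2, 4, 6}) = 0
G(31) = mex({0, 1, 2, 3, 4, 6}) = 5
G(32) = mex({1, 2, 3, 4, 7}) = 0
G(33) = mex({0, 3, 7}) = 1
G(34) = mex({0, 2, 3, 5, 7}) = 1
G(35) = mex({0, 2, 3, 5, 6}) = 1
G(36) = mex({0, 1, 2, 5, 6}) = 3
G(37) = mex({0, 1, 2, 4, 5, 6}) = 3
G(38) = mex({0, 1, 2, 4}) = 3
G(39) = mex({0, 1, 2, 3, 4, 7}) = 5
G(40) = mex({0, 1, 2, 3, 4, 5, 7}) = 6
G(41) = mex({0, 1, 2, 3, 5, 7}) = 4
G(42) = mex({0, 1, 2, 3, 5, 6, 7}) = 4
G(43) = mex({0, 2, 3, 5, 6}) = 1
G(44) = mex({1, 2, 3, 4, 5, 6}) = 0
G(45) = mex({0, 1, 2, 3, 4, 6, 7}) = 5
G(46) = mex({0, 1, 2, 3, 4, 7}) = 5
G(47) = mex({0, 1, 2, 3, 4, 5, 7}) = 6
G(48) = mex({0, 1, 2, 3, 4, 5, 7}) = 6
G(49) = mex({0, 1, 3, 4, 5, 7}) = 2
Therefore G(49) = 2.

2


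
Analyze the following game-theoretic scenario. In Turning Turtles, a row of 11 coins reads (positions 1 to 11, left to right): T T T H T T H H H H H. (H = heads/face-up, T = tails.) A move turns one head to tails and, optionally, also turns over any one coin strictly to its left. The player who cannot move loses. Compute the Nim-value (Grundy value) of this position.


Coins: T T T H T T H H H H H
Key fact: a single head at position k behaves exactly like a Nim heap of size k (turning it to T and optionally flipping a coin at j < k corresponds to moving the heap from k to j, or to 0), and heads combine as a disjunctive sum (two heads at the same place would cancel, matching j XOR j = 0). So the Nim-value is the XOR of the 1-indexed positions of the heads.
Face-up positions (1-indexed): [4, 7, 8, 9, 10, 11]
XOR 0 with 4: 0 XOR 4 = 4
XOR 4 with 7: 4 XOR 7 = 3
XOR 3 with 8: 3 XOR 8 = 11
XOR 11 with 9: 11 XOR 9 = 2
XOR 2 with 10: 2 XOR 10 = 8
XOR 8 with 11: 8 XOR 11 = 3
Nim-value = 3

3


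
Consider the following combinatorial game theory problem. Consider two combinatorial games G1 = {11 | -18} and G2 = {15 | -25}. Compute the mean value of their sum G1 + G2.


G1 = {11 | -18}, G2 = {15 | -25}
Each is a switch {a | b} with numbers a > b; its mean value is (a + b)/2, and mean value is additive over game sums: m(G1 + G2) = m(G1) + m(G2).
Mean of G1 = (11 + (-18))/2 = -7/2 = -7/2
Mean of G2 = (15 + (-25))/2 = -10/2 = -5
Mean of G1 + G2 = -7/2 + -5 = -17/2

-17/2


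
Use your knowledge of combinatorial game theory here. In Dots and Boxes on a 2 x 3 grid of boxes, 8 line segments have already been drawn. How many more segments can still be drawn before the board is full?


Grid: 2 x 3 boxes, i.e. 3 rows and 4 columns of dots.
Horizontal edges: (rows + 1) * cols = 3 * 3 = 9
Vertical edges: rows * (cols + 1) = 2 * 4 = 8
Total edges: 9 + 8 = 17
Edges drawn: 8
Remaining: 17 - 8 = 9

9


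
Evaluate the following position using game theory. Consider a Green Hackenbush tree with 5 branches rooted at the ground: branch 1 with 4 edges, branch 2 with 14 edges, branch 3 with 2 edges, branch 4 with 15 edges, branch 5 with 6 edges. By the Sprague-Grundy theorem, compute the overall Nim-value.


The tree has 5 branches from the ground vertex.
In Green Hackenbush, the Nim-value of a simple path of length k is k.
Branch 1: length 4, Nim-value = 4
Branch 2: length 14, Nim-value = 14
Branch 3: length 2, Nim-value = 2
Branch 4: length 15, Nim-value = 15
Branch 5: length 6, Nim-value = 6
Total Nim-value = XOR of all branch values:
0 XOR 4 = 4
4 XOR 14 = 10
10 XOR 2 = 8
8 XOR 15 = 7
7 XOR 6 = 1
Nim-value of the tree = 1

1


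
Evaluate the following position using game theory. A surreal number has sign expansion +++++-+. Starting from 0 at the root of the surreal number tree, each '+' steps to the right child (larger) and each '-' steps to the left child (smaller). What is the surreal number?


Sign expansion: +++++-+
Rule: track bounds (lo, hi), initially (-inf, +inf). On '+', the current value becomes lo and we move to the simplest number in (value, hi): value + 1 if hi = +inf, otherwise the midpoint (value + hi)/2. On '-', the current value becomes hi and we move to value - 1 if lo = -inf, otherwise the midpoint (lo + value)/2.
Start at 0.
Step 1: sign = +, move right. Bounds: (0, +inf). Value = 1
Step 2: sign = +, move right. Bounds: (1, +inf). Value = 2
Step 3: sign = +, move right. Bounds: (2, +inf). Value = 3
Step 4: sign = +, move right. Bounds: (3, +inf). Value = 4
Step 5: sign = +, move right. Bounds: (4, +inf). Value = 5
Step 6: sign = -, move left. Bounds: (4, 5). Value = 9/2
Step 7: sign = +, move right. Bounds: (9/2, 5). Value = 19/4
The surreal number with sign expansion +++++-+ is 19/4.

19/4


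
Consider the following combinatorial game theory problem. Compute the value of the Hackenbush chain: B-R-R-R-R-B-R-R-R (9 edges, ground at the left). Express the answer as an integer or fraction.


Edges (from ground): B-R-R-R-R-B-R-R-R
By Berlekamp's sign-expansion rule, a Blue-Red Hackenbush stalk has the value of the surreal number whose sign sequence is the edge sequence with B -> + and R -> -.
Sign sequence: +----+---
Trace the sign expansion in the surreal number tree, starting from 0:
Edge 1: B (sign +) -> bounds (0, +inf), value = 1
Edge 2: R (sign -) -> bounds (0, 1), value = 1/2
Edge 3: R (sign -) -> bounds (0, 1/2), value = 1/4
Edge 4: R (sign -) -> bounds (0, 1/4), value = 1/8
Edge 5: R (sign -) -> bounds (0, 1/8), value = 1/16
Edge 6: B (sign +) -> bounds (1/16, 1/8), value = 3/32
Edge 7: R (sign -) -> bounds (1/16, 3/32), value = 5/64
Edge 8: R (sign -) -> bounds (1/16, 5/64), value = 9/128
Edge 9: R (sign -) -> bounds (1/16, 9/128), value = 17/256
Game value = 17/256

17/256


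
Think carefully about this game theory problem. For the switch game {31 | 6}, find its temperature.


The game is {31 | 6}, a switch {a | b} with numbers a > b.
Cooling {a | b} by t gives {a - t | b + t}, which stops being hot when a - t = b + t, i.e. at t = (a - b)/2. So the temperature of a switch is (a - b)/2.
Temperature = (Left option - Right option) / 2
= (31 - (6)) / 2
= 25 / 2
= 25/2

25/2


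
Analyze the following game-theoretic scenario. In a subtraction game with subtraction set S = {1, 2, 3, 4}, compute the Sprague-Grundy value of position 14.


The subtraction set is S = {1, 2, 3, 4}.
G(k) = mex{ G(k - s) : s in S, s <= k }. We compute iteratively: G(0) = 0.
G(1) = mex({0}) = 1
G(2) = mex({0, 1}) = 2
G(3) = mex({0, 1, 2}) = 3
G(4) = mex({0, 1, 2, 3}) = 4
G(5) = mex({1, 2, 3, 4}) = 0
G(6) = mex({0, 2, 3, 4}) = 1
G(7) = mex({0, 1, 3, 4}) = 2
G(8) = mex({0, 1, 2, 4}) = 3
Observe that G(5)..G(8) = 0, 1, 2, 3 repeats G(0)..G(3) = 0, 1, 2, 3.
For k >= max(S) = 4, G(k) is determined by the previous 4 values G(k-4)..G(k-1); a window of 4 consecutive values has recurred shifted by 5, so by induction G(k + 5) = G(k) for all k >= 0: the sequence is periodic from the start with period 5.
One period: G(0..4) = 0, 1, 2, 3, 4.
14 mod 5 = 4, so G(14) = G(4) = 4.

4


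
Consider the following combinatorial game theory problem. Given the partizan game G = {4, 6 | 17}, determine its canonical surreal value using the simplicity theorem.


Left options: {4, 6}, max = 6
Right options: {17}, min = 17
All options are numbers and max(Left) < min(Right), so by the simplicity theorem the value is the simplest (earliest-born) number strictly between 6 and 17.
Integers 7 through 16 all lie strictly between 6 and 17.
Among integers, the simplest (lowest birthday = smallest |n|; 0 is born on day 0, +-n on day n) is 7.
No non-integer in the interval can be simpler: if x is a non-integer in the interval, then floor(x) or ceil(x) also lies in the interval (the interval contains an integer), and both are proper prefixes of x's sign expansion, i.e. born earlier. So the game value is 7.
Game value = 7

7


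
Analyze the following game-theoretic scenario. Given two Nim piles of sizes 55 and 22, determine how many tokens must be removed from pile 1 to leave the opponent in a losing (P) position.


Piles: 55 and 22
Current XOR: 55 XOR 22 = 33 (non-zero, so this is an N-position).
To make the XOR zero, we need to find a move that balances the piles.
For pile 1 (size 55): target = 55 XOR 33 = 22
We reduce pile 1 from 55 to 22.
Tokens removed: 55 - 22 = 33
Verification: 22 XOR 22 = 0

33


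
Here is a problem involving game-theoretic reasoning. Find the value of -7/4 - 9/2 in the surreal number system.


x = -7/4, y = 9/2
Converting to common denominator: 4
x = -7/4, y = 18/4
x - y = -7/4 - 9/2 = -25/4

-25/4


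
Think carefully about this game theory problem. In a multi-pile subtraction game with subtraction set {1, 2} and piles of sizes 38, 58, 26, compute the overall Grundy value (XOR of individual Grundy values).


Subtraction set: {1, 2}
For this subtraction set, G(n) = n mod 3 (period = max + 1 = 3).
Pile 1 (size 38): G(38) = 38 mod 3 = 2
Pile 2 (size 58): G(58) = 58 mod 3 = 1
Pile 3 (size 26): G(26) = 26 mod 3 = 2
Total Grundy value = XOR of all: 2 XOR 1 XOR 2 = 1

1


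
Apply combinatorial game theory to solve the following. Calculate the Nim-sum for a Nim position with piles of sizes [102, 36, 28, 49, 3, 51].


We need the XOR (exclusive or) of all pile sizes.
After XOR-ing pile 1 (size 102): 0 XOR 102 = 102
After XOR-ing pile 2 (size 36): 102 XOR 36 = 66
After XOR-ing pile 3 (size 28): 66 XOR 28 = 94
After XOR-ing pile 4 (size 49): 94 XOR 49 = 111
After XOR-ing pile 5 (size 3): 111 XOR 3 = 108
After XOR-ing pile 6 (size 51): 108 XOR 51 = 95
The Nim-value of this position is 95.

95
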